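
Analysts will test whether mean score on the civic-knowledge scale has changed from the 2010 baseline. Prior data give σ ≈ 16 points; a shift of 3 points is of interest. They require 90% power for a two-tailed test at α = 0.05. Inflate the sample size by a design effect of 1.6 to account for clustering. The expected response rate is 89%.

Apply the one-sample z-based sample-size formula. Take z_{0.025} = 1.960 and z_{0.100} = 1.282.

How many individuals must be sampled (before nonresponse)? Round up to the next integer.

n = (z_{α/2} + z_β)² · σ² / δ²
  = (1.960 + 1.282)² · 16² / 3²
  = 10.5106 · 256 / 9
  = 298.97
Design effect: 1.6 × 298.97 = 478.35.
Adjust for 89% response: 478.35 / 0.89 = 537.47.
Round up → n = 538.

n = 538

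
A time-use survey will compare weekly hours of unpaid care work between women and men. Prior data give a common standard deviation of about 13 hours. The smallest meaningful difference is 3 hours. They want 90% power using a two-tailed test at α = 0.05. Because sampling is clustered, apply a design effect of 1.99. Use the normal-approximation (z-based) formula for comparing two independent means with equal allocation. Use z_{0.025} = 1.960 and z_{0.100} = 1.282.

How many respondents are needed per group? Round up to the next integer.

n = (z_{α/2} + z_β)² · (σ₁² + σ₂²) / δ²
  = (1.960 + 1.282)² · (2·13² = 338) / 3²
  = 10.5106 · 338 / 9
  = 394.73
Design effect: 1.99 × 394.73 = 785.51.
Round up → n = 786 per group.

n = 786 per group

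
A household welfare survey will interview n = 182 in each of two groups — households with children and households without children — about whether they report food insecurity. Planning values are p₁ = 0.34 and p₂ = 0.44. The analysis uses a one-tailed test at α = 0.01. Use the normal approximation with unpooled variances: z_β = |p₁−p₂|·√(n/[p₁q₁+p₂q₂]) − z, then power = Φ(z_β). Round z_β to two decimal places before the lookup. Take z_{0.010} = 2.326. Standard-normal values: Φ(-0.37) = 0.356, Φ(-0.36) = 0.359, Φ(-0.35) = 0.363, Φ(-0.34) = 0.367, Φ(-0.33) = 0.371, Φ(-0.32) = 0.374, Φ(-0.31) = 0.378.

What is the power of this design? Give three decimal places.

Power ≈ 0.359

z_β = |p₁−p₂|·√(n/[p₁q₁+p₂q₂]) − z_α
    = 0.10 · √(182/0.4708) − 2.326
    = 0.10 · 19.6615 − 2.326
    = 1.9662 − 2.326 = -0.3598 → -0.36
Power = Φ(-0.36) = 0.359.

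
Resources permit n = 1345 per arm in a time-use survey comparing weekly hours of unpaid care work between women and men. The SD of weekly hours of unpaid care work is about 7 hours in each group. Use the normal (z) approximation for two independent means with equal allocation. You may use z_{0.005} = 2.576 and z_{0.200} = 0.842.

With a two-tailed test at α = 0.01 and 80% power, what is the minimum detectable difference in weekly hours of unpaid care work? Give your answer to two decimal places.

δ = (z_{α/2} + z_β) · √((σ₁²+σ₂²)/n)
  = (2.576 + 0.842) · √(98/1345)
  = 3.418 · √0.07286
  = 3.418 · 0.2699
  = 0.9226

Minimum detectable difference ≈ 0.92 hours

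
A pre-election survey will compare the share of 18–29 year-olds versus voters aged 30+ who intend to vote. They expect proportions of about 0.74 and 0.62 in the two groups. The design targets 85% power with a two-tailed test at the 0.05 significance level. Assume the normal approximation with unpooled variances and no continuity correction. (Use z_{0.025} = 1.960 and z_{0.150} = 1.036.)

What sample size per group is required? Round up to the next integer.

n = (z_{α/2} + z_β)² · [p₁(1−p₁) + p₂(1−p₂)] / (p₁ − p₂)²
  = (1.960 + 1.036)² · (0.74·0.26 + 0.62·0.38) / (0.12)²
  = (2.996)² · (0.1924 + 0.2356) / 0.0144
  = 8.9760 · 0.4280 / 0.0144
  = 266.79
Round up → n = 267 per group.

n = 267 per group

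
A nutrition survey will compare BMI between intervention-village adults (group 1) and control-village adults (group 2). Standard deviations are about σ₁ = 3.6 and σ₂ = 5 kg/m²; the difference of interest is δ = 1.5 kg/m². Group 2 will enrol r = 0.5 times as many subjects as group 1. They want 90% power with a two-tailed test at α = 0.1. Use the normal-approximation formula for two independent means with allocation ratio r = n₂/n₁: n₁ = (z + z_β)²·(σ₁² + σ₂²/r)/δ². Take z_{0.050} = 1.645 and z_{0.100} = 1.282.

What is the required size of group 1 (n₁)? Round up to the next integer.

n₁ = 240

n₁ = (z_{α/2} + z_β)² · (σ₁² + σ₂²/r) / δ²
   = (1.645 + 1.282)² · (3.6² + 5²/0.5) / 1.5²
   = 8.5673 · (12.96 + 50) / 2.25
   = 8.5673 · 62.96 / 2.25
   = 239.73
Round up → n₁ = 240; n₂ = r·n₁ = 0.5 × 240 = 120.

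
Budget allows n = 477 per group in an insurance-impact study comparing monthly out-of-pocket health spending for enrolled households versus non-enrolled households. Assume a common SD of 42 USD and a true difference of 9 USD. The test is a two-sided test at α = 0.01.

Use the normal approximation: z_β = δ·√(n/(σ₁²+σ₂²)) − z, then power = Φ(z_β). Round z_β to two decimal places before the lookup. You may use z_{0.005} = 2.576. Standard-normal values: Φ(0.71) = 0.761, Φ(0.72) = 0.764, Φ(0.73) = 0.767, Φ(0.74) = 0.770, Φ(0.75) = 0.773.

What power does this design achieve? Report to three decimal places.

z_β = δ·√(n/(σ₁²+σ₂²)) − z_{α/2}
    = 9 · √(477/3528) − 2.576
    = 9 · 0.36770 − 2.576
    = 3.3093 − 2.576 = 0.7333 → 0.73
Power = Φ(0.73) = 0.767.

Power ≈ 0.767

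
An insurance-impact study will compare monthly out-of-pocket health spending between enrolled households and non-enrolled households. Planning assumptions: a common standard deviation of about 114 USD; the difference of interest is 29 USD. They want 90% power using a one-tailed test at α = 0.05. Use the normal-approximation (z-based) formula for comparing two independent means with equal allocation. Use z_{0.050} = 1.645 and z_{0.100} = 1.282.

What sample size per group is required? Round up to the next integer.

n = 265 per group

n = (z_α + z_β)² · (σ₁² + σ₂²) / δ²
  = (1.645 + 1.282)² · (2·114² = 25992) / 29²
  = 8.5673 · 25992 / 841
  = 264.78
Round up → n = 265 per group.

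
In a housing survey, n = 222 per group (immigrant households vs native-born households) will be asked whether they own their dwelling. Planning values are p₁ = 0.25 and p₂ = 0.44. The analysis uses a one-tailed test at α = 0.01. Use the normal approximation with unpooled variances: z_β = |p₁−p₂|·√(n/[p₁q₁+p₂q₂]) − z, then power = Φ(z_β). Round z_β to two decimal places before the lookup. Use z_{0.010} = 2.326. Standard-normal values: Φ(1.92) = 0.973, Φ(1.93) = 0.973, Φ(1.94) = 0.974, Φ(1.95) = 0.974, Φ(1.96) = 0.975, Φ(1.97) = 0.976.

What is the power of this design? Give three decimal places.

Power ≈ 0.976

z_β = |p₁−p₂|·√(n/[p₁q₁+p₂q₂]) − z_α
    = 0.19 · √(222/0.4339) − 2.326
    = 0.19 · 22.6194 − 2.326
    = 4.2977 − 2.326 = 1.9717 → 1.97
Power = Φ(1.97) = 0.976.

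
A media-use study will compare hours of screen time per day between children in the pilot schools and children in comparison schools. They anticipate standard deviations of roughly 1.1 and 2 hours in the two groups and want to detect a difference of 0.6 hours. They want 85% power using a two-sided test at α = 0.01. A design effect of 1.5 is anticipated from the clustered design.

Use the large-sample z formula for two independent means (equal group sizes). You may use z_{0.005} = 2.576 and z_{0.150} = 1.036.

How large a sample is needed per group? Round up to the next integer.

n = 284 per group

n = (z_{α/2} + z_β)² · (σ₁² + σ₂²) / δ²
  = (2.576 + 1.036)² · (1.1² + 2² = 5.21) / 0.6²
  = 13.0465 · 5.21 / 0.36
  = 188.81
Design effect: 1.5 × 188.81 = 283.22.
Round up → n = 284 per group.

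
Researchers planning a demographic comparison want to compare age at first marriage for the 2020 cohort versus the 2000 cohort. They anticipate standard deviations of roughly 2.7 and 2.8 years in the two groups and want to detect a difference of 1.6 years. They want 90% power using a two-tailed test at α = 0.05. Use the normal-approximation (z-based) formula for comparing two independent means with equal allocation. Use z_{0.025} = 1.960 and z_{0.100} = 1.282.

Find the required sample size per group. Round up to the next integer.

n = 63 per group

n = (z_{α/2} + z_β)² · (σ₁² + σ₂²) / δ²
  = (1.960 + 1.282)² · (2.7² + 2.8² = 15.13) / 1.6²
  = 10.5106 · 15.13 / 2.56
  = 62.12
Round up → n = 63 per group.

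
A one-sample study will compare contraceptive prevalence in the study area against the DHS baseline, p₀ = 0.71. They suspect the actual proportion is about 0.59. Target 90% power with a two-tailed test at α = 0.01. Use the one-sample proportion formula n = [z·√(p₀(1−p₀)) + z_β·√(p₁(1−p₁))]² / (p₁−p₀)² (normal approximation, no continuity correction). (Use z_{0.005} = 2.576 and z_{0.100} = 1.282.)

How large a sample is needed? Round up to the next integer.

n = [z_{α/2}·√(p₀q₀) + z_β·√(p₁q₁)]² / (p₁ − p₀)²
  = [2.576·√(0.71·0.29) + 1.282·√(0.59·0.41)]² / (-0.12)²
  = [2.576·0.4538 + 1.282·0.4918]² / 0.0144
  = [1.7994]² / 0.0144
  = 224.86
Round up → n = 225.

n = 225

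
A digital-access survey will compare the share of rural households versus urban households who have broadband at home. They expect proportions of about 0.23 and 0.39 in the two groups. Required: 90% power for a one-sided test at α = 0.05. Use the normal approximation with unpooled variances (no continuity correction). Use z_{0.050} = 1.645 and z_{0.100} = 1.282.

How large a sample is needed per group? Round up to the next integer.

n = 139 per group

n = (z_α + z_β)² · [p₁(1−p₁) + p₂(1−p₂)] / (p₁ − p₂)²
  = (1.645 + 1.282)² · (0.23·0.77 + 0.39·0.61) / (-0.16)²
  = (2.927)² · (0.1771 + 0.2379) / 0.0256
  = 8.5673 · 0.4150 / 0.0256
  = 138.88
Round up → n = 139 per group.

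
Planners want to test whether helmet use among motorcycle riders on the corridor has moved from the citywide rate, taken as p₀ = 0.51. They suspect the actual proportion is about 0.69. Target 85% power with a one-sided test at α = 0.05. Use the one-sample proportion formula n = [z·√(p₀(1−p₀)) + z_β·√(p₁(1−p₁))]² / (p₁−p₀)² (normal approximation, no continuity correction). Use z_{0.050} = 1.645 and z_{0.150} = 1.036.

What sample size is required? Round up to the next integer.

n = [z_α·√(p₀q₀) + z_β·√(p₁q₁)]² / (p₁ − p₀)²
  = [1.645·√(0.51·0.49) + 1.036·√(0.69·0.31)]² / (0.18)²
  = [1.645·0.4999 + 1.036·0.4625]² / 0.0324
  = [1.3015]² / 0.0324
  = 52.28
Round up → n = 53.

n = 53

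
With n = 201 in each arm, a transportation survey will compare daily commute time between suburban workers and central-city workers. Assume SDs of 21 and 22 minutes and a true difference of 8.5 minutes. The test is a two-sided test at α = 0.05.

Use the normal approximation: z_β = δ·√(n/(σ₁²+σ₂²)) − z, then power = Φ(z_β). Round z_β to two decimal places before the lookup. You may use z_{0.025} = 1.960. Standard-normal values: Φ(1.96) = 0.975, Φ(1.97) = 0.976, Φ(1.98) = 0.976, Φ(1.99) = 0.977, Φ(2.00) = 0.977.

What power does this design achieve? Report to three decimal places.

z_β = δ·√(n/(σ₁²+σ₂²)) − z_{α/2}
    = 8.5 · √(201/925) − 1.960
    = 8.5 · 0.46615 − 1.960
    = 3.9623 − 1.960 = 2.0023 → 2.00
Power = Φ(2.00) = 0.977.

Power ≈ 0.977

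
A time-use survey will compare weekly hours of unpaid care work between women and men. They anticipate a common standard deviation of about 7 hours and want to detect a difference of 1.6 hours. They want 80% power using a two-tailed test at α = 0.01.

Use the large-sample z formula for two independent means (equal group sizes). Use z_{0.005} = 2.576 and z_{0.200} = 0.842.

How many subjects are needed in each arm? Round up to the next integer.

n = 448 per group

n = (z_{α/2} + z_β)² · (σ₁² + σ₂²) / δ²
  = (2.576 + 0.842)² · (2·7² = 98) / 1.6²
  = 11.6827 · 98 / 2.56
  = 447.23
Round up → n = 448 per group.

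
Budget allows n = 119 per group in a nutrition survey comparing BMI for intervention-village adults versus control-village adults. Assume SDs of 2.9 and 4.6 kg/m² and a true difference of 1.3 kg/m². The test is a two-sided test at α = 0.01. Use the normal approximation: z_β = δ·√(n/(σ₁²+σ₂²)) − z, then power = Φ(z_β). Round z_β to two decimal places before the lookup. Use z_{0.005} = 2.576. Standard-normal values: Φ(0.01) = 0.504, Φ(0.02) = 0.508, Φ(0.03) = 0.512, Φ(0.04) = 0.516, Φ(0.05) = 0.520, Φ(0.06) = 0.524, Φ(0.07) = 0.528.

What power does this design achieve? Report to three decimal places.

Power ≈ 0.512

z_β = δ·√(n/(σ₁²+σ₂²)) − z_{α/2}
    = 1.3 · √(119/29.57) − 2.576
    = 1.3 · 2.00608 − 2.576
    = 2.6079 − 2.576 = 0.0319 → 0.03
Power = Φ(0.03) = 0.512.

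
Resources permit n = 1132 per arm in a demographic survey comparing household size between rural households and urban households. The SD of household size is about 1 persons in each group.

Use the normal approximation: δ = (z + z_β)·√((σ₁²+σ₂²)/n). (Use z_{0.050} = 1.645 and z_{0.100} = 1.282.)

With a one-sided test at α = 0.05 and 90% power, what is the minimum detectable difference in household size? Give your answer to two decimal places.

δ = (z_α + z_β) · √((σ₁²+σ₂²)/n)
  = (1.645 + 1.282) · √(2/1132)
  = 2.927 · √0.00177
  = 2.927 · 0.0420
  = 0.1230

Minimum detectable difference ≈ 0.12 persons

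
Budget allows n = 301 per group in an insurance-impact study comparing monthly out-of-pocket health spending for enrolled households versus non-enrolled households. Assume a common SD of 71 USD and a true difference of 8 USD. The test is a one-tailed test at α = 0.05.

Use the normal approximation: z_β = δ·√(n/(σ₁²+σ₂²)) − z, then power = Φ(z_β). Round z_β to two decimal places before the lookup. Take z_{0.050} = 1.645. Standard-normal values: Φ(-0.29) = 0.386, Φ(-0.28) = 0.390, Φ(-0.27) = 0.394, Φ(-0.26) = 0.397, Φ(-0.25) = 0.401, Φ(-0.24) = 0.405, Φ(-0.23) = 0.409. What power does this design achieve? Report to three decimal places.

z_β = δ·√(n/(σ₁²+σ₂²)) − z_α
    = 8 · √(301/10082) − 1.645
    = 8 · 0.17279 − 1.645
    = 1.3823 − 1.645 = -0.2627 → -0.26
Power = Φ(-0.26) = 0.397.

Power ≈ 0.397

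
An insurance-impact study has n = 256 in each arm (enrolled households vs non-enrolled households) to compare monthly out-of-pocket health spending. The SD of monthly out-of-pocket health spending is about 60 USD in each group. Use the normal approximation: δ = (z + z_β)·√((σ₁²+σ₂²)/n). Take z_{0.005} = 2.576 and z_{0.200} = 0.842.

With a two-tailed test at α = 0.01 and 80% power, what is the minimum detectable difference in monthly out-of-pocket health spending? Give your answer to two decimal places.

Minimum detectable difference ≈ 18.13 USD

δ = (z_{α/2} + z_β) · √((σ₁²+σ₂²)/n)
  = (2.576 + 0.842) · √(7200/256)
  = 3.418 · √28.125
  = 3.418 · 5.3033
  = 18.1267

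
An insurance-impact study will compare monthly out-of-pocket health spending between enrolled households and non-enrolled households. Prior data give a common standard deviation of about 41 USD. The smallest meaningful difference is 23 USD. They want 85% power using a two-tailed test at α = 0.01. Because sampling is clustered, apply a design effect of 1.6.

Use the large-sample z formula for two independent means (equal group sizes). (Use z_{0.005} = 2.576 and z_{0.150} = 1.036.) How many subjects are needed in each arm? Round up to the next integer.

n = 133 per group

n = (z_{α/2} + z_β)² · (σ₁² + σ₂²) / δ²
  = (2.576 + 1.036)² · (2·41² = 3362) / 23²
  = 13.0465 · 3362 / 529
  = 82.92
Design effect: 1.6 × 82.92 = 132.67.
Round up → n = 133 per group.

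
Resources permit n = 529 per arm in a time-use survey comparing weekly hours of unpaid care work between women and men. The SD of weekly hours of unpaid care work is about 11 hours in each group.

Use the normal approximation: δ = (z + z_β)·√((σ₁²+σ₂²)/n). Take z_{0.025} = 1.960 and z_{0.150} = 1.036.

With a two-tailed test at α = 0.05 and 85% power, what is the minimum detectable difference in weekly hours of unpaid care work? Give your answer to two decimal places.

δ = (z_{α/2} + z_β) · √((σ₁²+σ₂²)/n)
  = (1.960 + 1.036) · √(242/529)
  = 2.996 · √0.45747
  = 2.996 · 0.6764
  = 2.0264

Minimum detectable difference ≈ 2.03 hours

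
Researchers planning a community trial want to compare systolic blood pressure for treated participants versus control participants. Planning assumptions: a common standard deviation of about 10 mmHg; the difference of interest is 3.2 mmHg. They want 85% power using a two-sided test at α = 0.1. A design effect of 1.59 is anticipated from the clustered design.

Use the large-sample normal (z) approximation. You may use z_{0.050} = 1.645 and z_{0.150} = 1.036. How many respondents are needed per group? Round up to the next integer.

n = 224 per group

n = (z_{α/2} + z_β)² · (σ₁² + σ₂²) / δ²
  = (1.645 + 1.036)² · (2·10² = 200) / 3.2²
  = 7.1878 · 200 / 10.24
  = 140.39
Design effect: 1.59 × 140.39 = 223.21.
Round up → n = 224 per group.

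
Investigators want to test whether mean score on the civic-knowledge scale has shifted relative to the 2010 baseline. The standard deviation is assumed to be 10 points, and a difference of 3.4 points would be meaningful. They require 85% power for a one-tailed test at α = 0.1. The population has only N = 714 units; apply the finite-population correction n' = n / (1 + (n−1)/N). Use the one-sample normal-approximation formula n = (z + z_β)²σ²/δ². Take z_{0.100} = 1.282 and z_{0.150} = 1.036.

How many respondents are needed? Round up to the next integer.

n = (z_α + z_β)² · σ² / δ²
  = (1.282 + 1.036)² · 10² / 3.4²
  = 5.3731 · 100 / 11.56
  = 46.48
Finite-population correction (N = 714): 46.48 / (1 + (46.48 − 1)/714) = 43.70.
Round up → n = 44.

n = 44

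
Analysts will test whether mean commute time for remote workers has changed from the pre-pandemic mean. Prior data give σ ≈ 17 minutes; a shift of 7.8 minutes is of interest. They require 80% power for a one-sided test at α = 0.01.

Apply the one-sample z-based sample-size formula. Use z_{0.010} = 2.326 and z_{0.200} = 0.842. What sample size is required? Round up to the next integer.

n = 48

n = (z_α + z_β)² · σ² / δ²
  = (2.326 + 0.842)² · 17² / 7.8²
  = 10.0362 · 289 / 60.84
  = 47.67
Round up → n = 48.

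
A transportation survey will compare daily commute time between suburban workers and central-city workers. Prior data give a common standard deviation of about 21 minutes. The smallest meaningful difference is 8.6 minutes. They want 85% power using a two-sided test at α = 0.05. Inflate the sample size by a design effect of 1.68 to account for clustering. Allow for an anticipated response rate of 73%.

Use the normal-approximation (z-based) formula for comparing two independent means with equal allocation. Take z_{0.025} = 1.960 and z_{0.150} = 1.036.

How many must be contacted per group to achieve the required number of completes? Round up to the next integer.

n = (z_{α/2} + z_β)² · (σ₁² + σ₂²) / δ²
  = (1.960 + 1.036)² · (2·21² = 882) / 8.6²
  = 8.9760 · 882 / 73.96
  = 107.04
Design effect: 1.68 × 107.04 = 179.83.
Adjust for 73% response: 179.83 / 0.73 = 246.34.
Round up → n = 247 per group.

n = 247 per group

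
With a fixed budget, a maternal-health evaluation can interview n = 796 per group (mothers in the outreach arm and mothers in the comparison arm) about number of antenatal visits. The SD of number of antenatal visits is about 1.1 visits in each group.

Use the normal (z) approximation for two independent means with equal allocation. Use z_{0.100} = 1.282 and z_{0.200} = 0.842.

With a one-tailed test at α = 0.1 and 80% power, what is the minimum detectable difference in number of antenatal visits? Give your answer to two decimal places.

δ = (z_α + z_β) · √((σ₁²+σ₂²)/n)
  = (1.282 + 0.842) · √(2.42/796)
  = 2.124 · √0.00304
  = 2.124 · 0.0551
  = 0.1171

Minimum detectable difference ≈ 0.12 visits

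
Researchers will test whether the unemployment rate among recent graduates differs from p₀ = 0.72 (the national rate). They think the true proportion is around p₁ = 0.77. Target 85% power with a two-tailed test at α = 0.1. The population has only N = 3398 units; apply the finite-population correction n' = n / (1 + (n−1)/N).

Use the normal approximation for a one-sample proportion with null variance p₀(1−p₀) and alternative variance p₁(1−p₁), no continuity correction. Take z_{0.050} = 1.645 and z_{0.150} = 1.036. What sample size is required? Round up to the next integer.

n = 475

n = [z_{α/2}·√(p₀q₀) + z_β·√(p₁q₁)]² / (p₁ − p₀)²
  = [1.645·√(0.72·0.28) + 1.036·√(0.77·0.23)]² / (0.05)²
  = [1.645·0.4490 + 1.036·0.4208]² / 0.0025
  = [1.1746]² / 0.0025
  = 551.86
Finite-population correction (N = 3398): 551.86 / (1 + (551.86 − 1)/3398) = 474.88.
Round up → n = 475.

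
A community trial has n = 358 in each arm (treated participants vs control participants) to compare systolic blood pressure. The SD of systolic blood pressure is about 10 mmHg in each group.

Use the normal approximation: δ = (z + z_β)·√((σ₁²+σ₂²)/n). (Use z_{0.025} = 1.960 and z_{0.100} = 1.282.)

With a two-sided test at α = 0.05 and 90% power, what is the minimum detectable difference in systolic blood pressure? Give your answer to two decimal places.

Minimum detectable difference ≈ 2.42 mmHg

δ = (z_{α/2} + z_β) · √((σ₁²+σ₂²)/n)
  = (1.960 + 1.282) · √(200/358)
  = 3.242 · √0.55866
  = 3.242 · 0.7474
  = 2.4232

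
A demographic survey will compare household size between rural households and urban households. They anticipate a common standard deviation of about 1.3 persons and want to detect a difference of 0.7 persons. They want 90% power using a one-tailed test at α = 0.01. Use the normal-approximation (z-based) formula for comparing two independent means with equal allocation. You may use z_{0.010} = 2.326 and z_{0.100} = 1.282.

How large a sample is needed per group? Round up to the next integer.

n = (z_α + z_β)² · (σ₁² + σ₂²) / δ²
  = (2.326 + 1.282)² · (2·1.3² = 3.38) / 0.7²
  = 13.0177 · 3.38 / 0.49
  = 89.80
Round up → n = 90 per group.

n = 90 per group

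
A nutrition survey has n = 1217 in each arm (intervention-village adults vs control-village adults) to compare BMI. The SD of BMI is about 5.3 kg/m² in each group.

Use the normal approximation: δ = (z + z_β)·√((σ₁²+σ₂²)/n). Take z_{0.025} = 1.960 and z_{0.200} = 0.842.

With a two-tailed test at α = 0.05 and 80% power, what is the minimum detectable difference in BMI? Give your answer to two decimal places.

δ = (z_{α/2} + z_β) · √((σ₁²+σ₂²)/n)
  = (1.960 + 0.842) · √(56.18/1217)
  = 2.802 · √0.04616
  = 2.802 · 0.2149
  = 0.6020

Minimum detectable difference ≈ 0.60 kg/m²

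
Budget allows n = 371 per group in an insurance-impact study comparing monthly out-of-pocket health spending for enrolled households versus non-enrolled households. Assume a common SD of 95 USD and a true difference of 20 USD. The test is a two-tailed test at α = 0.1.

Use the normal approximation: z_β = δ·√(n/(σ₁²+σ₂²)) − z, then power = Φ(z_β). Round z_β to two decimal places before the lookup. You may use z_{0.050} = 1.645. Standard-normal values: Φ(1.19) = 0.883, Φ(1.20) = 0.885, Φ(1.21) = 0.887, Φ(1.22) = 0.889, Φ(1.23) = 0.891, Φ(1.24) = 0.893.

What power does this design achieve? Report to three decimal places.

Power ≈ 0.889

z_β = δ·√(n/(σ₁²+σ₂²)) − z_{α/2}
    = 20 · √(371/18050) − 1.645
    = 20 · 0.14337 − 1.645
    = 2.8673 − 1.645 = 1.2223 → 1.22
Power = Φ(1.22) = 0.889.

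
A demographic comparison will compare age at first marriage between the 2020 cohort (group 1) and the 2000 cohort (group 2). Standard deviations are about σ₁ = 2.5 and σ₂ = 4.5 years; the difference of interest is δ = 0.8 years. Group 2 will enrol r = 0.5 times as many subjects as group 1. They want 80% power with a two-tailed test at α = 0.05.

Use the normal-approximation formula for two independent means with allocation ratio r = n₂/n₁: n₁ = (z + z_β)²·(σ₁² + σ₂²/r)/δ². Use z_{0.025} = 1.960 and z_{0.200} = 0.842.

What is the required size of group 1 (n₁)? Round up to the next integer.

n₁ = 574

n₁ = (z_{α/2} + z_β)² · (σ₁² + σ₂²/r) / δ²
   = (1.960 + 0.842)² · (2.5² + 4.5²/0.5) / 0.8²
   = 7.8512 · (6.25 + 40.5) / 0.64
   = 7.8512 · 46.75 / 0.64
   = 573.51
Round up → n₁ = 574; n₂ = r·n₁ = 0.5 × 574 = 287.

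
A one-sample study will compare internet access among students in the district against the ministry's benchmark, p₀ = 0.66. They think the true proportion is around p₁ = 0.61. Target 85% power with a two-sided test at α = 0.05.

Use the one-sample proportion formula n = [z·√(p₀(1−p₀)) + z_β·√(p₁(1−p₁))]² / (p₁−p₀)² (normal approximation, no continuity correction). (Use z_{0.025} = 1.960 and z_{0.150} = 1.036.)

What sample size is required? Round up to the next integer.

n = 823

n = [z_{α/2}·√(p₀q₀) + z_β·√(p₁q₁)]² / (p₁ − p₀)²
  = [1.960·√(0.66·0.34) + 1.036·√(0.61·0.39)]² / (-0.05)²
  = [1.960·0.4737 + 1.036·0.4877]² / 0.0025
  = [1.4338]² / 0.0025
  = 822.29
Round up → n = 823.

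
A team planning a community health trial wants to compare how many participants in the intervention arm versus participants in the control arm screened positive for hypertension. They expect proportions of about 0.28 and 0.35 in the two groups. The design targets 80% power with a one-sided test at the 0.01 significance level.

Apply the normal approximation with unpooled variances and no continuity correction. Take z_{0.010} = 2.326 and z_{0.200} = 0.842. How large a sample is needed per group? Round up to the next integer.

n = (z_α + z_β)² · [p₁(1−p₁) + p₂(1−p₂)] / (p₁ − p₂)²
  = (2.326 + 0.842)² · (0.28·0.72 + 0.35·0.65) / (-0.07)²
  = (3.168)² · (0.2016 + 0.2275) / 0.0049
  = 10.0362 · 0.4291 / 0.0049
  = 878.89
Round up → n = 879 per group.

n = 879 per group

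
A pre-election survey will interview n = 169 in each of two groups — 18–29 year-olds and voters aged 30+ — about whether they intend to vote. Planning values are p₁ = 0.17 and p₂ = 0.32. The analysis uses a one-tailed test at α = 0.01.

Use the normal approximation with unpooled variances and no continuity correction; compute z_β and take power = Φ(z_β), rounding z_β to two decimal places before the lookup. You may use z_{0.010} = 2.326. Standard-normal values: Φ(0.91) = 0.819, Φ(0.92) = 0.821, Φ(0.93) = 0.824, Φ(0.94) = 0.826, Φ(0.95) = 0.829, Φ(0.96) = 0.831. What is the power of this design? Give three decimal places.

Power ≈ 0.824

z_β = |p₁−p₂|·√(n/[p₁q₁+p₂q₂]) − z_α
    = 0.15 · √(169/0.3587) − 2.326
    = 0.15 · 21.7059 − 2.326
    = 3.2559 − 2.326 = 0.9299 → 0.93
Power = Φ(0.93) = 0.824.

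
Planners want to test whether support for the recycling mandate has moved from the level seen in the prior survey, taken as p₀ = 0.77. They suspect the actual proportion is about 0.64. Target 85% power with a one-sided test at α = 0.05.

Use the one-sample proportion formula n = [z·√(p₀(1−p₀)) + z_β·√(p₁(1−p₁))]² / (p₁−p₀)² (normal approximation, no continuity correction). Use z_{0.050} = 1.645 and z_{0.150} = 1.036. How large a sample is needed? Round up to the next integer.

n = [z_α·√(p₀q₀) + z_β·√(p₁q₁)]² / (p₁ − p₀)²
  = [1.645·√(0.77·0.23) + 1.036·√(0.64·0.36)]² / (-0.13)²
  = [1.645·0.4208 + 1.036·0.4800]² / 0.0169
  = [1.1895]² / 0.0169
  = 83.73
Round up → n = 84.

n = 84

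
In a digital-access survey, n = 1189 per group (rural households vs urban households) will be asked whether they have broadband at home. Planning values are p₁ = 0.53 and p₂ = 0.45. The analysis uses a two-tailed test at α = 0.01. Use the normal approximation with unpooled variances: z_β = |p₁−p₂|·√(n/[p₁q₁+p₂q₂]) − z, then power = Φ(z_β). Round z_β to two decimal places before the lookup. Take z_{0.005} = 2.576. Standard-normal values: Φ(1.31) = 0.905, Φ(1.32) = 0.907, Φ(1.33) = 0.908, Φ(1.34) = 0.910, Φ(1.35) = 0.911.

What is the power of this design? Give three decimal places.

z_β = |p₁−p₂|·√(n/[p₁q₁+p₂q₂]) − z_{α/2}
    = 0.08 · √(1189/0.4966) − 2.576
    = 0.08 · 48.9314 − 2.576
    = 3.9145 − 2.576 = 1.3385 → 1.34
Power = Φ(1.34) = 0.910.

Power ≈ 0.910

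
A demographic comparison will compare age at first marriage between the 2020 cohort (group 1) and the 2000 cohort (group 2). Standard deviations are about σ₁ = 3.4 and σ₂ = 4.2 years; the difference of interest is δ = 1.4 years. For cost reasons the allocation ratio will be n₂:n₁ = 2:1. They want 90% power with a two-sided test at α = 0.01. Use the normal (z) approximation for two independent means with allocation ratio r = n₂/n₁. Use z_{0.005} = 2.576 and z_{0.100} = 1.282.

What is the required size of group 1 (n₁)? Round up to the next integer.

n₁ = (z_{α/2} + z_β)² · (σ₁² + σ₂²/r) / δ²
   = (2.576 + 1.282)² · (3.4² + 4.2²/2) / 1.4²
   = 14.8842 · (11.56 + 8.82) / 1.96
   = 14.8842 · 20.38 / 1.96
   = 154.76
Round up → n₁ = 155; n₂ = r·n₁ = 2 × 155 = 310.

n₁ = 155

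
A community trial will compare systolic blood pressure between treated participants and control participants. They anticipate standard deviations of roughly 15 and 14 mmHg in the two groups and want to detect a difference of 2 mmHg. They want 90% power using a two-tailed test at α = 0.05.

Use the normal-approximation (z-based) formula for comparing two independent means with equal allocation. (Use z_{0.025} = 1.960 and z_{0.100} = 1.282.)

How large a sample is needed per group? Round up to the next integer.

n = 1107 per group

n = (z_{α/2} + z_β)² · (σ₁² + σ₂²) / δ²
  = (1.960 + 1.282)² · (15² + 14² = 421) / 2²
  = 10.5106 · 421 / 4
  = 1106.24
Round up → n = 1107 per group.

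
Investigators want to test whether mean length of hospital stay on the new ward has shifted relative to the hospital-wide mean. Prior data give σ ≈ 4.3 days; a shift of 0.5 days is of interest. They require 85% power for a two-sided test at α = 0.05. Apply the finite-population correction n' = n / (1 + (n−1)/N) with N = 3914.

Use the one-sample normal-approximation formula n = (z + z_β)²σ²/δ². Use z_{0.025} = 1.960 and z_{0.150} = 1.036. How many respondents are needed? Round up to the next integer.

n = (z_{α/2} + z_β)² · σ² / δ²
  = (1.960 + 1.036)² · 4.3² / 0.5²
  = 8.9760 · 18.49 / 0.25
  = 663.87
Finite-population correction (N = 3914): 663.87 / (1 + (663.87 − 1)/3914) = 567.72.
Round up → n = 568.

n = 568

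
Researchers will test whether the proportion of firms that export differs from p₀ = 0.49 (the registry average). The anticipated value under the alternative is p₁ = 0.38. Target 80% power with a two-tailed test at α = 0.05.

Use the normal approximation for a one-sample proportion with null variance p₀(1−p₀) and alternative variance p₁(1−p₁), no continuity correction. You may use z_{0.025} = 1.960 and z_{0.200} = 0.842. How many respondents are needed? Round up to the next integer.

n = 160

n = [z_{α/2}·√(p₀q₀) + z_β·√(p₁q₁)]² / (p₁ − p₀)²
  = [1.960·√(0.49·0.51) + 0.842·√(0.38·0.62)]² / (-0.11)²
  = [1.960·0.4999 + 0.842·0.4854]² / 0.0121
  = [1.3885]² / 0.0121
  = 159.33
Round up → n = 160.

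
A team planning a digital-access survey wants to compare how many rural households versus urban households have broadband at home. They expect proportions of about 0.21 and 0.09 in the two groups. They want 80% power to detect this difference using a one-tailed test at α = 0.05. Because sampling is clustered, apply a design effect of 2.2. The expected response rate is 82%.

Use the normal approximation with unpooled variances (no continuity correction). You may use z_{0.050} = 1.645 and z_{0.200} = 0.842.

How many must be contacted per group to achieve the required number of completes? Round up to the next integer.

n = (z_α + z_β)² · [p₁(1−p₁) + p₂(1−p₂)] / (p₁ − p₂)²
  = (1.645 + 0.842)² · (0.21·0.79 + 0.09·0.91) / (0.12)²
  = (2.487)² · (0.1659 + 0.0819) / 0.0144
  = 6.1852 · 0.2478 / 0.0144
  = 106.44
Design effect: 2.2 × 106.44 = 234.16.
Adjust for 82% response: 234.16 / 0.82 = 285.56.
Round up → n = 286 per group.

n = 286 per group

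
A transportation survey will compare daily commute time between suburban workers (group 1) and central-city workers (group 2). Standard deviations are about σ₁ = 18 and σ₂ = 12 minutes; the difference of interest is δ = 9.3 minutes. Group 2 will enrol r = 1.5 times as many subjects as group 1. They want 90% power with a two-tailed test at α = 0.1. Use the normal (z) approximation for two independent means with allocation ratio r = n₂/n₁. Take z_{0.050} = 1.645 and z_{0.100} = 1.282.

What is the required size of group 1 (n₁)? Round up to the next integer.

n₁ = (z_{α/2} + z_β)² · (σ₁² + σ₂²/r) / δ²
   = (1.645 + 1.282)² · (18² + 12²/1.5) / 9.3²
   = 8.5673 · (324 + 96) / 86.49
   = 8.5673 · 420 / 86.49
   = 41.60
Round up → n₁ = 42; n₂ = r·n₁ = 1.5 × 42 = 63.

n₁ = 42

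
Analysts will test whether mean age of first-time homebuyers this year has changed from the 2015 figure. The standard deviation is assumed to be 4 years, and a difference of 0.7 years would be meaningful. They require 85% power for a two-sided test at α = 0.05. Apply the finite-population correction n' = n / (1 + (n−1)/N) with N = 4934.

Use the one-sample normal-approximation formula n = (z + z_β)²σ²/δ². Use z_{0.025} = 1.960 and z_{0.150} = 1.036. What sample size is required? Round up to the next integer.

n = (z_{α/2} + z_β)² · σ² / δ²
  = (1.960 + 1.036)² · 4² / 0.7²
  = 8.9760 · 16 / 0.49
  = 293.09
Finite-population correction (N = 4934): 293.09 / (1 + (293.09 − 1)/4934) = 276.71.
Round up → n = 277.

n = 277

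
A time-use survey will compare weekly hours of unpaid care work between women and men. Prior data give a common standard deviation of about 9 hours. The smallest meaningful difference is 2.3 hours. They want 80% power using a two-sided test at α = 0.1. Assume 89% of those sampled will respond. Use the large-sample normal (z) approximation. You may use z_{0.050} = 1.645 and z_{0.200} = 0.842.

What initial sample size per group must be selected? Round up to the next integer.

n = 213 per group

n = (z_{α/2} + z_β)² · (σ₁² + σ₂²) / δ²
  = (1.645 + 0.842)² · (2·9² = 162) / 2.3²
  = 6.1852 · 162 / 5.29
  = 189.41
Adjust for 89% response: 189.41 / 0.89 = 212.82.
Round up → n = 213 per group.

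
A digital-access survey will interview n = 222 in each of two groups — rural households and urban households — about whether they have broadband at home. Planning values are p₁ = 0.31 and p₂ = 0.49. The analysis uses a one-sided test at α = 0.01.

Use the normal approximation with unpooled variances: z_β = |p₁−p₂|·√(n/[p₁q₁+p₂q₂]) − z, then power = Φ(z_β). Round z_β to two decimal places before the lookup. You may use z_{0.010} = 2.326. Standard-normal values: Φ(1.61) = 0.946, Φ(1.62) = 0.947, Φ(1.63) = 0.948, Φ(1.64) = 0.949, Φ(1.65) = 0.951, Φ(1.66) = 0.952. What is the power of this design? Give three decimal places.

Power ≈ 0.946

z_β = |p₁−p₂|·√(n/[p₁q₁+p₂q₂]) − z_α
    = 0.18 · √(222/0.4638) − 2.326
    = 0.18 · 21.8782 − 2.326
    = 3.9381 − 2.326 = 1.6121 → 1.61
Power = Φ(1.61) = 0.946.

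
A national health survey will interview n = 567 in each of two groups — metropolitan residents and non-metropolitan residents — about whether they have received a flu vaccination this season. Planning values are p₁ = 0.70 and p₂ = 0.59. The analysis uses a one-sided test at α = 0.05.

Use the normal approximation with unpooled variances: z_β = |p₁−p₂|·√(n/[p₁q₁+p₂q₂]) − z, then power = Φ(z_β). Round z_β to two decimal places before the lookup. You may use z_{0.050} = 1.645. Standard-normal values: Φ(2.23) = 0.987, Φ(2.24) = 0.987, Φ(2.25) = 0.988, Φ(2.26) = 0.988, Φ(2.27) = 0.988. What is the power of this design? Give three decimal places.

Power ≈ 0.988

z_β = |p₁−p₂|·√(n/[p₁q₁+p₂q₂]) − z_α
    = 0.11 · √(567/0.4519) − 1.645
    = 0.11 · 35.4218 − 1.645
    = 3.8964 − 1.645 = 2.2514 → 2.25
Power = Φ(2.25) = 0.988.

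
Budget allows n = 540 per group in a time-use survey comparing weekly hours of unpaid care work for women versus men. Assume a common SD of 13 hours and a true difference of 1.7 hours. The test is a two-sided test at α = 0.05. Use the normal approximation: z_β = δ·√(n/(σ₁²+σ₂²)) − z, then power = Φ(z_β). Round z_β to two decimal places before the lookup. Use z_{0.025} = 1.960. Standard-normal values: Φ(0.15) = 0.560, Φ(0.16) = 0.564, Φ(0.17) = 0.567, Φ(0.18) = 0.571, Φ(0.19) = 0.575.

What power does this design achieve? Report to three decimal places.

Power ≈ 0.575

z_β = δ·√(n/(σ₁²+σ₂²)) − z_{α/2}
    = 1.7 · √(540/338) − 1.960
    = 1.7 · 1.26398 − 1.960
    = 2.1488 − 1.960 = 0.1888 → 0.19
Power = Φ(0.19) = 0.575.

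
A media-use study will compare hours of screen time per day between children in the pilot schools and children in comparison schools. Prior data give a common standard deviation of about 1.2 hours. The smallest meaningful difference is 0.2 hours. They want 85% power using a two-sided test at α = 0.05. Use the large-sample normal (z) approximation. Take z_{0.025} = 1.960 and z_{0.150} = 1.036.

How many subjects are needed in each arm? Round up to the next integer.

n = (z_{α/2} + z_β)² · (σ₁² + σ₂²) / δ²
  = (1.960 + 1.036)² · (2·1.2² = 2.88) / 0.2²
  = 8.9760 · 2.88 / 0.04
  = 646.27
Round up → n = 647 per group.

n = 647 per group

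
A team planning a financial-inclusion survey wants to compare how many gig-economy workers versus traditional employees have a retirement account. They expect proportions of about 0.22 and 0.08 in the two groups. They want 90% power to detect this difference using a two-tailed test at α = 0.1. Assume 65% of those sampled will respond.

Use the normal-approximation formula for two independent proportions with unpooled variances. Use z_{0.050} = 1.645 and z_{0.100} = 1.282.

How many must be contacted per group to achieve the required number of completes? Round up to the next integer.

n = 165 per group

n = (z_{α/2} + z_β)² · [p₁(1−p₁) + p₂(1−p₂)] / (p₁ − p₂)²
  = (1.645 + 1.282)² · (0.22·0.78 + 0.08·0.92) / (0.14)²
  = (2.927)² · (0.1716 + 0.0736) / 0.0196
  = 8.5673 · 0.2452 / 0.0196
  = 107.18
Adjust for 65% response: 107.18 / 0.65 = 164.89.
Round up → n = 165 per group.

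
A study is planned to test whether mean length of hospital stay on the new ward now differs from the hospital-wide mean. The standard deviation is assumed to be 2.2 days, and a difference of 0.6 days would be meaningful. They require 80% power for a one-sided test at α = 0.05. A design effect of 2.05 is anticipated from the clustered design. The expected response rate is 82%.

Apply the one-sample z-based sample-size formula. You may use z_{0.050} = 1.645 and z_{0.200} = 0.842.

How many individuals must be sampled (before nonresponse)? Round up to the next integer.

n = 208

n = (z_α + z_β)² · σ² / δ²
  = (1.645 + 0.842)² · 2.2² / 0.6²
  = 6.1852 · 4.84 / 0.36
  = 83.16
Design effect: 2.05 × 83.16 = 170.47.
Adjust for 82% response: 170.47 / 0.82 = 207.89.
Round up → n = 208.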